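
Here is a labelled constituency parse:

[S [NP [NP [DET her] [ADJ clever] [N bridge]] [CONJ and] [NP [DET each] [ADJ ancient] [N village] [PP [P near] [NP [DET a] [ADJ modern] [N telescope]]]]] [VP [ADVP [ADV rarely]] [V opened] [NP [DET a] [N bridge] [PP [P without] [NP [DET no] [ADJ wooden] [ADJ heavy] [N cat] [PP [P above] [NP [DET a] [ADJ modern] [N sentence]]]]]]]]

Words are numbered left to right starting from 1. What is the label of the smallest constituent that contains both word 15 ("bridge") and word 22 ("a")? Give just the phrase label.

NP

The smallest bracket enclosing both words is [NP a bridge without no wooden heavy cat above a modern sentence], so the label is NP.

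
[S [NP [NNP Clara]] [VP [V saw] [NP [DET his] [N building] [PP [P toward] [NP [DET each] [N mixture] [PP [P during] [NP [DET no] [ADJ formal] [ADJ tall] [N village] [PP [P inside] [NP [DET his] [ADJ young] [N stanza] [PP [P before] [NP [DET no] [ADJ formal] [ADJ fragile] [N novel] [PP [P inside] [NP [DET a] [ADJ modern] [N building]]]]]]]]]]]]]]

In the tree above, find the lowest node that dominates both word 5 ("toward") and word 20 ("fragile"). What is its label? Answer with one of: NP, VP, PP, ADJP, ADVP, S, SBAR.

PP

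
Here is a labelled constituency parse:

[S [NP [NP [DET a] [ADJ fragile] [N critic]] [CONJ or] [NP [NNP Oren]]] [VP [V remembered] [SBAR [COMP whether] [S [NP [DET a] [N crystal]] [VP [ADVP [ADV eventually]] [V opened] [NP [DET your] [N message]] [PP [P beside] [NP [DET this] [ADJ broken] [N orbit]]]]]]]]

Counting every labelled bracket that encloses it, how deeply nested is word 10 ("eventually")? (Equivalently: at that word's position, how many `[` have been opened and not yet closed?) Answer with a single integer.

7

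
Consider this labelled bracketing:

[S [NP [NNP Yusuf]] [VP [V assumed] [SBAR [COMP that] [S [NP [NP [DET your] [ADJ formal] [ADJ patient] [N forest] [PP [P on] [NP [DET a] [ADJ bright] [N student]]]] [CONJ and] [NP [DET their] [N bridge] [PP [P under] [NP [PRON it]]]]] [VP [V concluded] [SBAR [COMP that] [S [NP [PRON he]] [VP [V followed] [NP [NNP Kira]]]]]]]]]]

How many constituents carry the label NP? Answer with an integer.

8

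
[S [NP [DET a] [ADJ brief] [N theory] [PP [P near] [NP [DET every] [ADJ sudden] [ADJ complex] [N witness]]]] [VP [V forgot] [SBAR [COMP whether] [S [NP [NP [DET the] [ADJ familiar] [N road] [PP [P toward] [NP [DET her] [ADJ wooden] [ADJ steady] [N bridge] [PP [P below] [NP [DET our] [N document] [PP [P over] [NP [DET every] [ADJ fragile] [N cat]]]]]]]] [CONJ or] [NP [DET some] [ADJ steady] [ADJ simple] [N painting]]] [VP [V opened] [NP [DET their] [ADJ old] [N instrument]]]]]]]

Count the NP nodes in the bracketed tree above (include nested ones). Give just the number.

The NP constituents are: [NP a brief theory near every sudden complex witness]; [NP every sudden complex witness]; [NP the familiar road toward her wooden steady bridge below our document over every fragile cat or some steady simple painting]; [NP the familiar road toward her wooden steady bridge below our document over every fragile cat]; [NP her wooden steady bridge below our document over every fragile cat]; [NP our document over every fragile cat] …. Total: 9.

9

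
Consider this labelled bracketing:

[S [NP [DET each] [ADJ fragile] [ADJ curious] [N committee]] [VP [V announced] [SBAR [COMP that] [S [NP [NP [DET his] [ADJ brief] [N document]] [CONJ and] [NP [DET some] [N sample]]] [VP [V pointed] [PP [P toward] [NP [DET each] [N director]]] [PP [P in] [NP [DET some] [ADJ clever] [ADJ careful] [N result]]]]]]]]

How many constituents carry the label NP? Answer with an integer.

6

Scanning left to right, an opening `[NP` appears at word positions 1, 7, 7, 11, 15, 18 — 6 in total.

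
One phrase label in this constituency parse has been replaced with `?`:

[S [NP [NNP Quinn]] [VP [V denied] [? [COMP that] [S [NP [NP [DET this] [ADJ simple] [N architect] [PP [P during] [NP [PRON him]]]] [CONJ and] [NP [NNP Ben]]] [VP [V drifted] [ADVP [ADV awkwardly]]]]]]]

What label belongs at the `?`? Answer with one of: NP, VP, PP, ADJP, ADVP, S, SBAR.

SBAR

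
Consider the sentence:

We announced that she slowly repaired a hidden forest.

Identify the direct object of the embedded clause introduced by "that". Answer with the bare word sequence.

The verb of the embedded clause introduced by "that" is "repaired"; its direct object is the NP "a hidden forest".

a hidden forest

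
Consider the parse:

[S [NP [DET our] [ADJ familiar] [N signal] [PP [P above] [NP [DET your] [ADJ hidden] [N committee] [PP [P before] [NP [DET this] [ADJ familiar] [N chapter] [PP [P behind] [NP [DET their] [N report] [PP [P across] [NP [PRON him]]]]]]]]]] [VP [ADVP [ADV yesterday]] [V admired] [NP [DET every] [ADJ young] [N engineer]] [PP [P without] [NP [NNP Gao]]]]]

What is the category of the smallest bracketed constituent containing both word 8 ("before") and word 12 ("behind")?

Word 8 lies under S → NP → PP → NP → PP → P; word 12 lies under S → NP → PP → NP → PP → NP → PP → P. The lowest shared node is the PP.

PP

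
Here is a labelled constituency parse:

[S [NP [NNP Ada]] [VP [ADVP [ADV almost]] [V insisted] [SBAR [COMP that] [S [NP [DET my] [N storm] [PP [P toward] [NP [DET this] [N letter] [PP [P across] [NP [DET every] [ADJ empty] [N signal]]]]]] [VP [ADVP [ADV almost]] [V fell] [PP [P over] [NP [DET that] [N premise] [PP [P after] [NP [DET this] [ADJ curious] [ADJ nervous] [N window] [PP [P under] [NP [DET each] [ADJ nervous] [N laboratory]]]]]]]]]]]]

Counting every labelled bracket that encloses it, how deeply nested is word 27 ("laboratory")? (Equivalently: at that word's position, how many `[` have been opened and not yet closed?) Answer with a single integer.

The word sits inside N, which is inside NP, inside PP, inside NP, inside PP, inside NP, inside PP, inside VP, inside S, inside SBAR, inside VP, inside S — 12 brackets in all.

12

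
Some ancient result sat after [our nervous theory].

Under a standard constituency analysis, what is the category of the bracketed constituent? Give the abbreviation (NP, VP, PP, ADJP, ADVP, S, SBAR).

NP

The bracketed span "our nervous theory" is headed by "theory", making it a noun phrase (NP).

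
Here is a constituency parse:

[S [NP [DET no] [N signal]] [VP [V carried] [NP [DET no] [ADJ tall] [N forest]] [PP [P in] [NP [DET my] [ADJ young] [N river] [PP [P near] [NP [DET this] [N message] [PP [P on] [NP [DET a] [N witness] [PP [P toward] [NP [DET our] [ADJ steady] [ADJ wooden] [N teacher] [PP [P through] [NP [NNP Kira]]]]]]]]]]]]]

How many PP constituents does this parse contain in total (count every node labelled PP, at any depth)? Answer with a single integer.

The PP constituents are: [PP in my young river near this message on a witness toward our steady wooden teacher through Kira]; [PP near this message on a witness toward our steady wooden teacher through Kira]; [PP on a witness toward our steady wooden teacher through Kira]; [PP toward our steady wooden teacher through Kira]; [PP through Kira]. Total: 5.

5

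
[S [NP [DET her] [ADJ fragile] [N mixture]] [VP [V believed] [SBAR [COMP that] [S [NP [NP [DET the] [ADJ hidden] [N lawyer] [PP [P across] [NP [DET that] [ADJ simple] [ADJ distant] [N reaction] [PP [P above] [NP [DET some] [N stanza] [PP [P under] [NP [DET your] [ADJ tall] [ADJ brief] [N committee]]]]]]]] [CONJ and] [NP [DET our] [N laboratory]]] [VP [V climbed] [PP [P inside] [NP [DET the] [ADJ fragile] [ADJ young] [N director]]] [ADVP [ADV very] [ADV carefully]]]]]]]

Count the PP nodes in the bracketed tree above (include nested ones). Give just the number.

The PP constituents are: [PP across that simple distant reaction above some stanza under your tall brief committee]; [PP above some stanza under your tall brief committee]; [PP under your tall brief committee]; [PP inside the fragile young director]. Total: 4.

4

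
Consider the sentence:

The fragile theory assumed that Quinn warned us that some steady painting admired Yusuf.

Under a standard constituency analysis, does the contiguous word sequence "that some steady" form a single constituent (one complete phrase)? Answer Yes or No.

No

The sequence begins inside the complementizer "that" and ends inside the clause "some steady painting admired Yusuf"; it crosses a phrase boundary, so no single node in the tree spans exactly those words.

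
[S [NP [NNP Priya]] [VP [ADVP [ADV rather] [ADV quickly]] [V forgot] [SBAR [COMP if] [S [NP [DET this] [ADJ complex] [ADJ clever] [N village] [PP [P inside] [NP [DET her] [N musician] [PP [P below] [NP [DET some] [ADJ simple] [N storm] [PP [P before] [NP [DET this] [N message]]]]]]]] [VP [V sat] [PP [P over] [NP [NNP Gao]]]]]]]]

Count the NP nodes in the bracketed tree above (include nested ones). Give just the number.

The NP constituents are: [NP Priya]; [NP this complex clever village inside her musician below some simple storm before this message]; [NP her musician below some simple storm before this message]; [NP some simple storm before this message]; [NP this message]; [NP Gao]. Total: 6.

6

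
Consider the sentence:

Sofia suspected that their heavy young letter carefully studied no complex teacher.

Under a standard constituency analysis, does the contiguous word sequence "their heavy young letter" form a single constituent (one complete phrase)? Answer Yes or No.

Yes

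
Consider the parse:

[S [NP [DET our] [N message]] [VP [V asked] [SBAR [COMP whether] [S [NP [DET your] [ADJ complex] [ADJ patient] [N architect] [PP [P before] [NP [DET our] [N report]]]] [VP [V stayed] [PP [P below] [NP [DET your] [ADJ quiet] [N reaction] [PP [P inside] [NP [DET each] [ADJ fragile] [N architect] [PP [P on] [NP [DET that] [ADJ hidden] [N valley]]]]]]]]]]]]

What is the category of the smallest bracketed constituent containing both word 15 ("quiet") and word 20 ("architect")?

NP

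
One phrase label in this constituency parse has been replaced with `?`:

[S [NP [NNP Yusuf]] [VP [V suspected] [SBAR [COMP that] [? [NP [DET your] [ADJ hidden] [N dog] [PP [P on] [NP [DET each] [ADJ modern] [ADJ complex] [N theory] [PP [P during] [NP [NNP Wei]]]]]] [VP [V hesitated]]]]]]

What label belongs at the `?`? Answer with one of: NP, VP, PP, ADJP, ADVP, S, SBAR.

S

Looking at what the `?` directly dominates — NP, VP — this is a clause (S).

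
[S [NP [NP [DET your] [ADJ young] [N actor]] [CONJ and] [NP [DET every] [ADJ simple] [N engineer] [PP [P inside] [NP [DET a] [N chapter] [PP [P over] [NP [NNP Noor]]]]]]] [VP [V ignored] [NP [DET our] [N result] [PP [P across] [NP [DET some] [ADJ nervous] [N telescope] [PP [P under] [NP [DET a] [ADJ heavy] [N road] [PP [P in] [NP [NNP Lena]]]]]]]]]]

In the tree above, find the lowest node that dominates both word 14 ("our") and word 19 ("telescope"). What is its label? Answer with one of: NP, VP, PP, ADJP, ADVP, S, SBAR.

NP

Word 14 lies under S → VP → NP → DET; word 19 lies under S → VP → NP → PP → NP → N. The lowest shared node is the NP.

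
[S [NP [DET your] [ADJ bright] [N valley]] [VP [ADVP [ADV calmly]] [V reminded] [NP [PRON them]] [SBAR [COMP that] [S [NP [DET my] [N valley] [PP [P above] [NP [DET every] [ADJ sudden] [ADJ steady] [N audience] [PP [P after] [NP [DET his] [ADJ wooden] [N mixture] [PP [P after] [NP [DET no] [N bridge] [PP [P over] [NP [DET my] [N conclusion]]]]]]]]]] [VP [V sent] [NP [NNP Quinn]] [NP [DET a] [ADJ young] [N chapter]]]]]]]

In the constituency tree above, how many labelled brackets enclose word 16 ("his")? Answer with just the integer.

The word sits inside DET, which is inside NP, inside PP, inside NP, inside PP, inside NP, inside S, inside SBAR, inside VP, inside S — 10 brackets in all.

10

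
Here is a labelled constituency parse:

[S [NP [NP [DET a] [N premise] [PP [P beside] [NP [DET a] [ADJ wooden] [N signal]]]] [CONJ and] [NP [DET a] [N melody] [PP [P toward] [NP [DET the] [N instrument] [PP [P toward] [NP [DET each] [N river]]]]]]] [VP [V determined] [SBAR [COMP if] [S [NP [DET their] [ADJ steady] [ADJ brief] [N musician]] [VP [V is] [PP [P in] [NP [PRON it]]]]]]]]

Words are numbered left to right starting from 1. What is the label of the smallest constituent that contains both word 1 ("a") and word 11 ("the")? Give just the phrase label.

Word 1 lies under S → NP → NP → DET; word 11 lies under S → NP → NP → PP → NP → DET. The lowest shared node is the NP.

NP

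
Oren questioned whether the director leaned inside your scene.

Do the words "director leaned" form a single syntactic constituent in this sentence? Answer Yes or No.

No

"director" belongs to the noun phrase "the director" while "leaned" belongs to the verb phrase "leaned inside your scene"; a span that runs across that boundary is not a single phrase.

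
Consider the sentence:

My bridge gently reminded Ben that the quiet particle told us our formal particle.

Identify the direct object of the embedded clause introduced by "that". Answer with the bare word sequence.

our formal particle

Within the embedded clause introduced by "that", the direct object of "told" is "our formal particle".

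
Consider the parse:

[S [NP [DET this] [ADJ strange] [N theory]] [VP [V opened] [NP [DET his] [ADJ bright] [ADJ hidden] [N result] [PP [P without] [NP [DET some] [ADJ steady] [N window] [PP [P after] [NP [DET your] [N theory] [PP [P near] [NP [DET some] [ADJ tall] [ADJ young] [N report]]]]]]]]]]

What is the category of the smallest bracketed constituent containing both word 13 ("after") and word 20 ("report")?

PP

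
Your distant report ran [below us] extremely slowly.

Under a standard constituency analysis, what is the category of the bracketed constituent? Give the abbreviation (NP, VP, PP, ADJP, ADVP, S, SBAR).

The span is built around the preposition "below" — a prepositional phrase (PP).

PP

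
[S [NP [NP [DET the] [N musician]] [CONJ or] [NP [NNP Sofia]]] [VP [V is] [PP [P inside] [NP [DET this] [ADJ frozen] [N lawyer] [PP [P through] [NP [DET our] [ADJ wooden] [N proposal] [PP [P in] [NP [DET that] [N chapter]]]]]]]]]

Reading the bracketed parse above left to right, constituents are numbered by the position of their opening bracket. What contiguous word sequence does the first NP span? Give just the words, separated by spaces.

the musician or Sofia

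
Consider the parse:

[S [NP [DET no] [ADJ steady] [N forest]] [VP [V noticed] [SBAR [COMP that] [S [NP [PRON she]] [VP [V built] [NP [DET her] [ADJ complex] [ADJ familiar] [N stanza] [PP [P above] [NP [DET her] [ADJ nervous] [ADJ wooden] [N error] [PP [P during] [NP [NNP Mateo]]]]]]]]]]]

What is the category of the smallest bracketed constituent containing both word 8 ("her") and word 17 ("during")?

NP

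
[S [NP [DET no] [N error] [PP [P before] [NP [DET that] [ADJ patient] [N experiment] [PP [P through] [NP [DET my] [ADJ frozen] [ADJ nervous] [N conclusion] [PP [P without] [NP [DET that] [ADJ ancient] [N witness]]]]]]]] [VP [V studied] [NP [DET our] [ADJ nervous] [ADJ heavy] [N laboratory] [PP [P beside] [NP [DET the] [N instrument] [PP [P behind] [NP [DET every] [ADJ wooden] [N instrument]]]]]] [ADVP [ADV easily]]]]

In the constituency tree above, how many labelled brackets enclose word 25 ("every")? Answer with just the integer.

Path from the root down to the word: S → VP → NP → PP → NP → PP → NP → DET. That is 8 enclosing brackets.

8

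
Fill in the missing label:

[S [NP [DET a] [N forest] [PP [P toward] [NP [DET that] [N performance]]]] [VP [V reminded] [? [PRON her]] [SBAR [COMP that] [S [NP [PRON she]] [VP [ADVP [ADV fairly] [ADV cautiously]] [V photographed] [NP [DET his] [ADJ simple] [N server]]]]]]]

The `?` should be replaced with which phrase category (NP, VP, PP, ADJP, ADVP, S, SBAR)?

The `?` node immediately contains: PRON 'her'. That is the internal structure of a noun phrase, so the label is NP.

NP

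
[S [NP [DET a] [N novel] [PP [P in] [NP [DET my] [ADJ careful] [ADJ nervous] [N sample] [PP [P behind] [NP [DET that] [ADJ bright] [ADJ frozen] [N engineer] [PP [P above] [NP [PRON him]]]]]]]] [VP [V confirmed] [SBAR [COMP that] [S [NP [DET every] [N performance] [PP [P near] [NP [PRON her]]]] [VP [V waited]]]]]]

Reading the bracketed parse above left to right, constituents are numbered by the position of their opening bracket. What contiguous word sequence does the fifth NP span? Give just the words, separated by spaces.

every performance near her

In left-to-right order the NP constituents are "a novel in my careful nervous sample behind that bright frozen engineer above him"; "my careful nervous sample behind that bright frozen engineer above him"; "that bright frozen engineer above him"; "him"; "every performance near her"; "her". Number 5 is "every performance near her".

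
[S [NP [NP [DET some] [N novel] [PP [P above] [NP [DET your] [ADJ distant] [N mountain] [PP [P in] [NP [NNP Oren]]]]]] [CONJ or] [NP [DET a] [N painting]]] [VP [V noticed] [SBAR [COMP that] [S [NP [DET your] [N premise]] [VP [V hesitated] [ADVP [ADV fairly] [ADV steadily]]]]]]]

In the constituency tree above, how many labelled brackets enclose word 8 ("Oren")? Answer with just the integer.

8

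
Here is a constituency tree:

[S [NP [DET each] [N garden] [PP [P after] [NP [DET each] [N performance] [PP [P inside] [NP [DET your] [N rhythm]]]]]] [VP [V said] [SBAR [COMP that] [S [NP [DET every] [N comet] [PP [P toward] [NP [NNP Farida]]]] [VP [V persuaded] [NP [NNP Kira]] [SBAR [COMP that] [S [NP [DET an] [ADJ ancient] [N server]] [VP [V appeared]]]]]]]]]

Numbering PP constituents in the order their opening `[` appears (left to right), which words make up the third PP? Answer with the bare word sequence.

toward Farida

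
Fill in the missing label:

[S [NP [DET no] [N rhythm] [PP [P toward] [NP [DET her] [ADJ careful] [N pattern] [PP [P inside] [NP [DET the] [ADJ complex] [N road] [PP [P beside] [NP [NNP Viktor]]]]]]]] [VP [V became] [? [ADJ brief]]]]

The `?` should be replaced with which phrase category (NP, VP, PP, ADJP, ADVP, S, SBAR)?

Looking at what the `?` directly dominates — ADJ 'brief' — this is an adjective phrase (ADJP).

ADJP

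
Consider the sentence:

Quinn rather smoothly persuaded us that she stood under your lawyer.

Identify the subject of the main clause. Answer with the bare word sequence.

Quinn

In the main clause the verb is "persuaded"; the NP preceding it, "Quinn", is the subject.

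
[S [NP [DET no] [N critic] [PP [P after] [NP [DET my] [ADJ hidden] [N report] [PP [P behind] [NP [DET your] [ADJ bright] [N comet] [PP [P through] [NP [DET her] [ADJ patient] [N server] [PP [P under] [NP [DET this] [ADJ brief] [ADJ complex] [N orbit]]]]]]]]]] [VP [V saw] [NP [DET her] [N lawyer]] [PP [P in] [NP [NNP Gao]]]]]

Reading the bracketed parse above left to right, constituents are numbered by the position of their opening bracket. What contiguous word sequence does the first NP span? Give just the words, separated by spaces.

no critic after my hidden report behind your bright comet through her patient server under this brief complex orbit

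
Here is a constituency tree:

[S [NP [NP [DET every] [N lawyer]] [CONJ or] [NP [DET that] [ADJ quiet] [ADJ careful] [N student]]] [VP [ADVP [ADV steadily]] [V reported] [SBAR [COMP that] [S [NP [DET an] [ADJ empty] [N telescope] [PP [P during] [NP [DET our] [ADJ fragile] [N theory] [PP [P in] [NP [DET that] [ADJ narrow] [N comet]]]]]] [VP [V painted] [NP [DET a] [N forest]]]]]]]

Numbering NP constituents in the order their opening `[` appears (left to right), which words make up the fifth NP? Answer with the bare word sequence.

In left-to-right order the NP constituents are "every lawyer or that quiet careful student"; "every lawyer"; "that quiet careful student"; "an empty telescope during our fragile theory in that narrow comet"; "our fragile theory in that narrow comet"; "that narrow comet"; "a forest". Number 5 is "our fragile theory in that narrow comet".

our fragile theory in that narrow comet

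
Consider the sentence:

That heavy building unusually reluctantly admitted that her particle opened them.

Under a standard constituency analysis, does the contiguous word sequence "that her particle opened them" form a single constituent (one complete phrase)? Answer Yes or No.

"that her particle opened them" is exactly the subordinate clause [SBAR that her particle opened them], a complete constituent.

Yes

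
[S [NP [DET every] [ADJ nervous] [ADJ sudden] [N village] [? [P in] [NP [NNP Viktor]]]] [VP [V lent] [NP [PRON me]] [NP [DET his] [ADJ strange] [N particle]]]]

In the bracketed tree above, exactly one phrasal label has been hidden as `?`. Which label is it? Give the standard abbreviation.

PP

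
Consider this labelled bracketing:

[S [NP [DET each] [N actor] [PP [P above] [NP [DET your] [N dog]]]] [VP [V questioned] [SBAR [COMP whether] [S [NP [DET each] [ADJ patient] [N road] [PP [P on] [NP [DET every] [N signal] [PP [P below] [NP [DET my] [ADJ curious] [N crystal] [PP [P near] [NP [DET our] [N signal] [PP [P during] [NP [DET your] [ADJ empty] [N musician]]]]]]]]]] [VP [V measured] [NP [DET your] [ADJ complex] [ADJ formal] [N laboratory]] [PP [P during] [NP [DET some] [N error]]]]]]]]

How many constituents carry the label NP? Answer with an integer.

9

The NP constituents are: [NP each actor above your dog]; [NP your dog]; [NP each patient road on every signal below my curious crystal near our signal during your empty musician]; [NP every signal below my curious crystal near our signal during your empty musician]; [NP my curious crystal near our signal during your empty musician]; [NP our signal during your empty musician] …. Total: 9.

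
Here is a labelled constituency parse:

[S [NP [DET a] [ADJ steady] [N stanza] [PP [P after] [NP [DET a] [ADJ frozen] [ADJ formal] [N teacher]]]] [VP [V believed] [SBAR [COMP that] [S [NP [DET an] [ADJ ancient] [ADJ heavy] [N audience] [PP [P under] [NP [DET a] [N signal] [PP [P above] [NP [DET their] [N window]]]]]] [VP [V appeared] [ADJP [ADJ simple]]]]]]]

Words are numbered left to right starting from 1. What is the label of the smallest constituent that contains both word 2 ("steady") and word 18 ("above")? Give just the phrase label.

S

Word 2 lies under S → NP → ADJ; word 18 lies under S → VP → SBAR → S → NP → PP → NP → PP → P. The lowest shared node is the S.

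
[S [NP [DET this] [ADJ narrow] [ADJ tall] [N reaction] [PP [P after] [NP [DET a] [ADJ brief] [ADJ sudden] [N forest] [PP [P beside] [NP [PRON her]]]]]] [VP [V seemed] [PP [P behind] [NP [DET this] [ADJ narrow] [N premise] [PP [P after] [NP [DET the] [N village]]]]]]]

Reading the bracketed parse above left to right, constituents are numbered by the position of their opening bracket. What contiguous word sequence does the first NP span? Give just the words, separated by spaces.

this narrow tall reaction after a brief sudden forest beside her

Opening `[NP` markers occur at word positions 1, 6, 11, 14, 18; the first of these opens the constituent [NP this narrow tall reaction after a brief sudden forest beside her].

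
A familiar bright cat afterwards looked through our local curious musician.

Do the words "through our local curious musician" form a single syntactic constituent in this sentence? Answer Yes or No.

The sequence corresponds to a single PP node — the prepositional phrase "through our local curious musician".

Yes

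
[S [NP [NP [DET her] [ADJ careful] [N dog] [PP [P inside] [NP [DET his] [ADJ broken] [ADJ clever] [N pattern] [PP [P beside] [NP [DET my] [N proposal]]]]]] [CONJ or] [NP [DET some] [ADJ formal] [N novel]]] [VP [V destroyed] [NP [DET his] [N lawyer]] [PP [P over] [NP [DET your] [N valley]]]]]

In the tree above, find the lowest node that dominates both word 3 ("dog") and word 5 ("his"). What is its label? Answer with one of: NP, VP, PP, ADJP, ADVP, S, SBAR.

NP

Word 3 lies under S → NP → NP → N; word 5 lies under S → NP → NP → PP → NP → DET. The lowest shared node is the NP.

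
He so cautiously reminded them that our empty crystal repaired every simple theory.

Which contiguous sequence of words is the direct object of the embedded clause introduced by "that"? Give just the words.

every simple theory

"repaired" heads the VP of the embedded clause introduced by "that", and "every simple theory" is its direct object.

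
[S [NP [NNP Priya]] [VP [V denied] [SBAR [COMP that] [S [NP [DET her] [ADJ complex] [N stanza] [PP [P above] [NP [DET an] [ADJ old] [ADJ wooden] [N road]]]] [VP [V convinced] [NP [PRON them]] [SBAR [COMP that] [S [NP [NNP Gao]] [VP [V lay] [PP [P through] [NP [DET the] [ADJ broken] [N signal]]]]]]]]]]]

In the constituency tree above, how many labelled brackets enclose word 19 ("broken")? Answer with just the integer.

Path from the root down to the word: S → VP → SBAR → S → VP → SBAR → S → VP → PP → NP → ADJ. That is 11 enclosing brackets.

11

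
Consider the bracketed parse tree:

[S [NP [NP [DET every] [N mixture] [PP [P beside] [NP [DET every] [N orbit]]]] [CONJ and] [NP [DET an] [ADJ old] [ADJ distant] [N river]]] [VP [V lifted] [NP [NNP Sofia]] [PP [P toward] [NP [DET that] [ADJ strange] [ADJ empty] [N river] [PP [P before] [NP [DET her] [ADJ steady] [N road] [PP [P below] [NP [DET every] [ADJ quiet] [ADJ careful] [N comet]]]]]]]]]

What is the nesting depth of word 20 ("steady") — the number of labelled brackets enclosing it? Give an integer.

7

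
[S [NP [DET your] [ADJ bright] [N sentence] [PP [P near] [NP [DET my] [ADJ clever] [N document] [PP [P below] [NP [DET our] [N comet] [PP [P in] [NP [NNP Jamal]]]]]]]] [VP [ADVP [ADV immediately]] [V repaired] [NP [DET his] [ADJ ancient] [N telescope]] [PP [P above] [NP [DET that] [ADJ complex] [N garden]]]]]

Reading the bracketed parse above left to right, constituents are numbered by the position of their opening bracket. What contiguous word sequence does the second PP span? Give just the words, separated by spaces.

below our comet in Jamal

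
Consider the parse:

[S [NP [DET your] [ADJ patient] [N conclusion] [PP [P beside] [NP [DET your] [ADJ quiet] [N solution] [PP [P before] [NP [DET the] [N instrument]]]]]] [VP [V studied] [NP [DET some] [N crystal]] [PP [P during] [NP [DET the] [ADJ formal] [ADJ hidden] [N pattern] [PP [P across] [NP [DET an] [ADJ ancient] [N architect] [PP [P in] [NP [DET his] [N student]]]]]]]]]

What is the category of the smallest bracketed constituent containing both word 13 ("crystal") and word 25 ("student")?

VP

Both words fall inside [VP studied some crystal during the formal hidden pattern across an ancient architect in his student] (words 11–25), and no smaller constituent contains them both. Label: VP.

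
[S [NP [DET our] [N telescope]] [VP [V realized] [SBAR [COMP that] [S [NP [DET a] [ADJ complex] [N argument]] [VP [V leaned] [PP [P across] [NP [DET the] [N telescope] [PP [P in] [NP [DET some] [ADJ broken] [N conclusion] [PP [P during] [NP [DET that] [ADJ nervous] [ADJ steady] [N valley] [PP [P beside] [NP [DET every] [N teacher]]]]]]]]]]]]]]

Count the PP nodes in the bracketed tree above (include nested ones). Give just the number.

Listing each PP by its span: [PP across the telescope in some broken conclusion during that nervous steady valley beside every teacher]; [PP in some broken conclusion during that nervous steady valley beside every teacher]; [PP during that nervous steady valley beside every teacher]; [PP beside every teacher] — that makes 4.

4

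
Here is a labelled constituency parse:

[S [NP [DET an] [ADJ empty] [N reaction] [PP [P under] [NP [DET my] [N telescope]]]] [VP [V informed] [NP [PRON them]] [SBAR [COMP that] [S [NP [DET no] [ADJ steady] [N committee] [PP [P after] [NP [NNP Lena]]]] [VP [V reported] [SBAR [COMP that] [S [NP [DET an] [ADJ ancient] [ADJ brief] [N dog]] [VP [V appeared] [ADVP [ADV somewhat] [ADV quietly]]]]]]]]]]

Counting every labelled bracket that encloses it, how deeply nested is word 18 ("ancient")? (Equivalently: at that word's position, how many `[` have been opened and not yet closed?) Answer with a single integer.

Counting open brackets not yet closed at "ancient": [S [VP [SBAR [S [VP [SBAR [S [NP [ADJ = 9.

9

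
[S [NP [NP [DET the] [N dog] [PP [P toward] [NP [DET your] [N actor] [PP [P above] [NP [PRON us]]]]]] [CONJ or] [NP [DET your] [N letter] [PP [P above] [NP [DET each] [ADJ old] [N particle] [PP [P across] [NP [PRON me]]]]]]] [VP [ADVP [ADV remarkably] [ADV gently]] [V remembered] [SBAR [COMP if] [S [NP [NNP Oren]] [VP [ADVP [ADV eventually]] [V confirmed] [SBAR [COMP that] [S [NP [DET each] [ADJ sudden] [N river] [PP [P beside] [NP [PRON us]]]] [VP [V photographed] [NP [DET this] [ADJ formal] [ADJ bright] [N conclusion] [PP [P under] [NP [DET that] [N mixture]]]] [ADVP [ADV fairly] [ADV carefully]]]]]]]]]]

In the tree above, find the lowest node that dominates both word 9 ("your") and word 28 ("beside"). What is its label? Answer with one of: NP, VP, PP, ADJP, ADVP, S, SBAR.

Both words fall inside [S the dog toward your actor above us or your letter above each old particle across me remarkably gently remembered if Oren eventually confirmed that each sudden river beside us photographed this formal bright conclusion under that mixture fairly carefully] (words 1–39), and no smaller constituent contains them both. Label: S.

S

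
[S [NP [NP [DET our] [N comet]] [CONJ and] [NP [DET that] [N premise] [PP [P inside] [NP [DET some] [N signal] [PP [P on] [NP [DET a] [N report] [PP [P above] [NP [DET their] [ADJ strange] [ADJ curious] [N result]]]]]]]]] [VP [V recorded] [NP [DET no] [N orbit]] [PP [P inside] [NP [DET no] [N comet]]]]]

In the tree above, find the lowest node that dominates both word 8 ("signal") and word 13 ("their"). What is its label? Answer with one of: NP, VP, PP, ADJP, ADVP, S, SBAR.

Word 8 lies under S → NP → NP → PP → NP → N; word 13 lies under S → NP → NP → PP → NP → PP → NP → PP → NP → DET. The lowest shared node is the NP.

NP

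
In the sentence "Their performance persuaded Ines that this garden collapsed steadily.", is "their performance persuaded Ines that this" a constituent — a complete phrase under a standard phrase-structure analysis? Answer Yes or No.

No

"their" belongs to the noun phrase "their performance" while "this" belongs to the verb phrase "persuaded Ines that this garden collapsed steadily"; a span that runs across that boundary is not a single phrase.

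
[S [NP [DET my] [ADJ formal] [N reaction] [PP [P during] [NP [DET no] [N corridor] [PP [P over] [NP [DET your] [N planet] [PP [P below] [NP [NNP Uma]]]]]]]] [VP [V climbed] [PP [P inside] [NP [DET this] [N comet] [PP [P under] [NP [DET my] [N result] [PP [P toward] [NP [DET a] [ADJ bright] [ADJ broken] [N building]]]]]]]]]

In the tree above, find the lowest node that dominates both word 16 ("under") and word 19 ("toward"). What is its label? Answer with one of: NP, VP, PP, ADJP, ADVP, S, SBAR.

PP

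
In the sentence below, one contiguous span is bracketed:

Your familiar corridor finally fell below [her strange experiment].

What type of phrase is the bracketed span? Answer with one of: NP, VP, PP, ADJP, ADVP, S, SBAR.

NP

The bracketed span "her strange experiment" is headed by "experiment", making it a noun phrase (NP).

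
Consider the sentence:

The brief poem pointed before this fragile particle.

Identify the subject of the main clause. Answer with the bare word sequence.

the brief poem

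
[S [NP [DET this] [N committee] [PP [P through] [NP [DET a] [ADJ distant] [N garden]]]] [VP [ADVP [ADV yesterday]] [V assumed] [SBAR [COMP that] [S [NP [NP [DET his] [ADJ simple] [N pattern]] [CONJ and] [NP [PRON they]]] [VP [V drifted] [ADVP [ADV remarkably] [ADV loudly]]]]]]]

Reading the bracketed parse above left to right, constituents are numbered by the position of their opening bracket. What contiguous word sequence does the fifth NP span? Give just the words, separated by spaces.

The NP opening brackets appear, in order, over: "this committee through a distant garden"; "a distant garden"; "his simple pattern and they"; "his simple pattern"; "they". The fifth one spans "they".

they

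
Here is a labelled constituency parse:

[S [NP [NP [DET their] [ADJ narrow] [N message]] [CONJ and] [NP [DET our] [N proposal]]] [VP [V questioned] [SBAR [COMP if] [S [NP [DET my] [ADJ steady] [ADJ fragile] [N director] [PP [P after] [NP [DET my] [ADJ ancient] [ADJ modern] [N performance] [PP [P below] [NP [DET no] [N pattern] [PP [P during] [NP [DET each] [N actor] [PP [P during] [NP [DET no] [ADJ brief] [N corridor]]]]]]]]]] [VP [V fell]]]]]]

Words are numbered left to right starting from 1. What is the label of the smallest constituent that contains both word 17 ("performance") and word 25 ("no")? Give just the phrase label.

Both words fall inside [NP my ancient modern performance below no pattern during each actor during no brief corridor] (words 14–27), and no smaller constituent contains them both. Label: NP.

NP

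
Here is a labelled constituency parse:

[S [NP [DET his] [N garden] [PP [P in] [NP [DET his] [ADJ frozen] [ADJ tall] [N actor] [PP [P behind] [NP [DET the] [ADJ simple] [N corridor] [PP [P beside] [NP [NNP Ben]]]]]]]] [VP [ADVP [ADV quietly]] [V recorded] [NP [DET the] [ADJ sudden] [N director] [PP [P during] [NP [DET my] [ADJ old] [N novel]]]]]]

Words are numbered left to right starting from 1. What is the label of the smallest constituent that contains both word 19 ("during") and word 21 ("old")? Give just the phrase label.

The smallest bracket enclosing both words is [PP during my old novel], so the label is PP.

PP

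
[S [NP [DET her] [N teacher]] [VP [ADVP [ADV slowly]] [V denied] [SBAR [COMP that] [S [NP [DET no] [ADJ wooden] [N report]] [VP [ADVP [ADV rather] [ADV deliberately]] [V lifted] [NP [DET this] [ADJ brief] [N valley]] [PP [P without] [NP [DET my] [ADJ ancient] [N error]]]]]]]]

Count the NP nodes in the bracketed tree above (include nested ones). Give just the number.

4

The NP constituents are: [NP her teacher]; [NP no wooden report]; [NP this brief valley]; [NP my ancient error]. Total: 4.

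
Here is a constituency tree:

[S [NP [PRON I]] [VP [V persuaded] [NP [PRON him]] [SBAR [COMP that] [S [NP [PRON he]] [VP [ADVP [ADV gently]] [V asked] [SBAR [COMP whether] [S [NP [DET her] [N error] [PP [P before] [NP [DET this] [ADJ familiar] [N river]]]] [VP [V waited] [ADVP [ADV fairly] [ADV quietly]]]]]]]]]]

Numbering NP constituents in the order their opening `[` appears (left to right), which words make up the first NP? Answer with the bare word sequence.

I

Opening `[NP` markers occur at word positions 1, 3, 5, 9, 12; the first of these opens the constituent [NP I].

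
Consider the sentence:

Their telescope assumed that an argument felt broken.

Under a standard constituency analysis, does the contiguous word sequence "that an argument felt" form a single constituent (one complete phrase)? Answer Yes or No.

No

"that" belongs to the complementizer "that" while "felt" belongs to the clause "an argument felt broken"; a span that runs across that boundary is not a single phrase.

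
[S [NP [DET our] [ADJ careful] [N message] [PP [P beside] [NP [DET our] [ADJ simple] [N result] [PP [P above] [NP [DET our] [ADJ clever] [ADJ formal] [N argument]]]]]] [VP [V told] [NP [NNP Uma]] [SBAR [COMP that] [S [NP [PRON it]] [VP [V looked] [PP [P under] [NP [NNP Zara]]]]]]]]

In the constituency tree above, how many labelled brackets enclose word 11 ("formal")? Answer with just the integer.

The word sits inside ADJ, which is inside NP, inside PP, inside NP, inside PP, inside NP, inside S — 7 brackets in all.

7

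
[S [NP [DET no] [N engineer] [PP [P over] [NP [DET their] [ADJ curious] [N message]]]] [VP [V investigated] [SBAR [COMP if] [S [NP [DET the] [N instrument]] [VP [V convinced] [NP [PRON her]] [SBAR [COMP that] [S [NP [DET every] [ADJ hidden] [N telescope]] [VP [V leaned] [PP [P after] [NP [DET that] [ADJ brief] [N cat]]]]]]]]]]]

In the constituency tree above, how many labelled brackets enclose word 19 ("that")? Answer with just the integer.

11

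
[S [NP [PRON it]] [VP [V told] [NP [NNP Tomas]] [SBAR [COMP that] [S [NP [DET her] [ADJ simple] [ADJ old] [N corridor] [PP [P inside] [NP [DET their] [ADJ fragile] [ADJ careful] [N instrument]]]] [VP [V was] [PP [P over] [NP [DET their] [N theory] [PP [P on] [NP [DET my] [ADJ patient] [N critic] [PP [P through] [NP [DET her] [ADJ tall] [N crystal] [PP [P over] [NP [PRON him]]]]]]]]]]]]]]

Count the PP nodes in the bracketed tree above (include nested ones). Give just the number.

5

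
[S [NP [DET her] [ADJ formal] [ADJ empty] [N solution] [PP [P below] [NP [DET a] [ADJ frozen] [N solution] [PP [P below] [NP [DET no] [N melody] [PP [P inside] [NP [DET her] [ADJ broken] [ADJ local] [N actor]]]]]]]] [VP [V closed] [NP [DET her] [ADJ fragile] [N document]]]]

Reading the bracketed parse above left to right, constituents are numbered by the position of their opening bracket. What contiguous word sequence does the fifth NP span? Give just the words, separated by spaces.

her fragile document

In left-to-right order the NP constituents are "her formal empty solution below a frozen solution below no melody inside her broken local actor"; "a frozen solution below no melody inside her broken local actor"; "no melody inside her broken local actor"; "her broken local actor"; "her fragile document". Number 5 is "her fragile document".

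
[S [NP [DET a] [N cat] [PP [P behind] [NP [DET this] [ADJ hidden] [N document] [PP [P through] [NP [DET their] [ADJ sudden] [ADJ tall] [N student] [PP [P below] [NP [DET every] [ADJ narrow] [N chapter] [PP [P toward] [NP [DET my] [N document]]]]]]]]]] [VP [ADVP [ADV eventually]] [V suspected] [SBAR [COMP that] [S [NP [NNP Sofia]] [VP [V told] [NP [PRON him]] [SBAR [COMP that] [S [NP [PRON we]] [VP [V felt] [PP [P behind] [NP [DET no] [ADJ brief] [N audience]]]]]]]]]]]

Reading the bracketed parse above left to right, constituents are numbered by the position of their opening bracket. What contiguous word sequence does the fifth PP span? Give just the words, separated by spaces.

behind no brief audience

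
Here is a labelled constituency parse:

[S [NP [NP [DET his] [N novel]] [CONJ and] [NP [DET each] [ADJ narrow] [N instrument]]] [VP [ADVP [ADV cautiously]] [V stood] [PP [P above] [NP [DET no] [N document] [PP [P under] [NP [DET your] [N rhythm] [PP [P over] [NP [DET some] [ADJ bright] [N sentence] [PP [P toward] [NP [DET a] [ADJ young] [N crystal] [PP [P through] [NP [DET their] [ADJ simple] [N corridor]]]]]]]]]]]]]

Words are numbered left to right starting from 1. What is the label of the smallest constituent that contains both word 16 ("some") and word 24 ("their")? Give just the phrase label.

NP

Word 16 lies under S → VP → PP → NP → PP → NP → PP → NP → DET; word 24 lies under S → VP → PP → NP → PP → NP → PP → NP → PP → NP → PP → NP → DET. The lowest shared node is the NP.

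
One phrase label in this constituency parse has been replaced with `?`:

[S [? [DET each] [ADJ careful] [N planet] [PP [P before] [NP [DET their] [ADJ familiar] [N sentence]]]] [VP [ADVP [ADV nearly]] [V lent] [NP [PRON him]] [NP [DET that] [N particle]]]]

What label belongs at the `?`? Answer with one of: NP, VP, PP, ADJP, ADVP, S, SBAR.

The `?` node immediately contains: DET 'each', ADJ 'careful', N 'planet', PP. That is the internal structure of a noun phrase, so the label is NP.

NP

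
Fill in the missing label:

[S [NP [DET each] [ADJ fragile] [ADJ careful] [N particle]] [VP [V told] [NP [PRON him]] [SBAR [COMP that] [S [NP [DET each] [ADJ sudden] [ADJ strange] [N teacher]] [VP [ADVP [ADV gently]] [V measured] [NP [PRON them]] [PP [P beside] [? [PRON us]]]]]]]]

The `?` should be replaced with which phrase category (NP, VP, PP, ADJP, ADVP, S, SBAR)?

NP

Looking at what the `?` directly dominates — PRON 'us' — this is a noun phrase (NP).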